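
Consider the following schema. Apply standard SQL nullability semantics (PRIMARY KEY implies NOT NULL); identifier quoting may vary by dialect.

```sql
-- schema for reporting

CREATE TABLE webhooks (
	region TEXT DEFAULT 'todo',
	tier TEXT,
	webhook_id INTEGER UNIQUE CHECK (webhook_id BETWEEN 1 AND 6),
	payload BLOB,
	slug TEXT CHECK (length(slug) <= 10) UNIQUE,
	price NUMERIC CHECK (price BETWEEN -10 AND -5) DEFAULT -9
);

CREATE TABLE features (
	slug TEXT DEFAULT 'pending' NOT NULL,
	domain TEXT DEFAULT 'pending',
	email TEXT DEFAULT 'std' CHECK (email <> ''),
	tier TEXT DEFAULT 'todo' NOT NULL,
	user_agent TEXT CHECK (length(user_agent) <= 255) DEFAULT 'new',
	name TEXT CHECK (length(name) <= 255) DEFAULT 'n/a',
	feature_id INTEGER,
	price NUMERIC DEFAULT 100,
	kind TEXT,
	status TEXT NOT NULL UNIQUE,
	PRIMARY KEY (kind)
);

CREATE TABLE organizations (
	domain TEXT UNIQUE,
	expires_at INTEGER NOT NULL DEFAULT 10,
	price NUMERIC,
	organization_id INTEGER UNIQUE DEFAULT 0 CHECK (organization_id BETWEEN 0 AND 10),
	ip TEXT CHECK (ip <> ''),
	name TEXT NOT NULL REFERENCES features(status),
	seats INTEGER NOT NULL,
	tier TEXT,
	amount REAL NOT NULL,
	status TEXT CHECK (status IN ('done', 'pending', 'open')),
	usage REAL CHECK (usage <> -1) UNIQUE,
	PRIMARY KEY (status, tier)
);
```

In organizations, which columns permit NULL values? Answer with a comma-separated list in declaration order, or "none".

- domain: UNIQUE does not imply NOT NULL → nullable.
- expires_at: declared NOT NULL → not nullable.
- price: no NOT NULL constraint applies → nullable.
- organization_id: CHECK does not forbid NULL (a CHECK constraint passes when its expression is NULL) → nullable.
- ip: CHECK does not forbid NULL (a CHECK constraint passes when its expression is NULL) → nullable.
- name: declared NOT NULL → not nullable.
- seats: declared NOT NULL → not nullable.
- tier: part of the PRIMARY KEY, which implies NOT NULL → not nullable.
- amount: declared NOT NULL → not nullable.
- status: part of the PRIMARY KEY, which implies NOT NULL → not nullable.
- usage: CHECK does not forbid NULL (a CHECK constraint passes when its expression is NULL) → nullable.

domain, price, organization_id, ip, usage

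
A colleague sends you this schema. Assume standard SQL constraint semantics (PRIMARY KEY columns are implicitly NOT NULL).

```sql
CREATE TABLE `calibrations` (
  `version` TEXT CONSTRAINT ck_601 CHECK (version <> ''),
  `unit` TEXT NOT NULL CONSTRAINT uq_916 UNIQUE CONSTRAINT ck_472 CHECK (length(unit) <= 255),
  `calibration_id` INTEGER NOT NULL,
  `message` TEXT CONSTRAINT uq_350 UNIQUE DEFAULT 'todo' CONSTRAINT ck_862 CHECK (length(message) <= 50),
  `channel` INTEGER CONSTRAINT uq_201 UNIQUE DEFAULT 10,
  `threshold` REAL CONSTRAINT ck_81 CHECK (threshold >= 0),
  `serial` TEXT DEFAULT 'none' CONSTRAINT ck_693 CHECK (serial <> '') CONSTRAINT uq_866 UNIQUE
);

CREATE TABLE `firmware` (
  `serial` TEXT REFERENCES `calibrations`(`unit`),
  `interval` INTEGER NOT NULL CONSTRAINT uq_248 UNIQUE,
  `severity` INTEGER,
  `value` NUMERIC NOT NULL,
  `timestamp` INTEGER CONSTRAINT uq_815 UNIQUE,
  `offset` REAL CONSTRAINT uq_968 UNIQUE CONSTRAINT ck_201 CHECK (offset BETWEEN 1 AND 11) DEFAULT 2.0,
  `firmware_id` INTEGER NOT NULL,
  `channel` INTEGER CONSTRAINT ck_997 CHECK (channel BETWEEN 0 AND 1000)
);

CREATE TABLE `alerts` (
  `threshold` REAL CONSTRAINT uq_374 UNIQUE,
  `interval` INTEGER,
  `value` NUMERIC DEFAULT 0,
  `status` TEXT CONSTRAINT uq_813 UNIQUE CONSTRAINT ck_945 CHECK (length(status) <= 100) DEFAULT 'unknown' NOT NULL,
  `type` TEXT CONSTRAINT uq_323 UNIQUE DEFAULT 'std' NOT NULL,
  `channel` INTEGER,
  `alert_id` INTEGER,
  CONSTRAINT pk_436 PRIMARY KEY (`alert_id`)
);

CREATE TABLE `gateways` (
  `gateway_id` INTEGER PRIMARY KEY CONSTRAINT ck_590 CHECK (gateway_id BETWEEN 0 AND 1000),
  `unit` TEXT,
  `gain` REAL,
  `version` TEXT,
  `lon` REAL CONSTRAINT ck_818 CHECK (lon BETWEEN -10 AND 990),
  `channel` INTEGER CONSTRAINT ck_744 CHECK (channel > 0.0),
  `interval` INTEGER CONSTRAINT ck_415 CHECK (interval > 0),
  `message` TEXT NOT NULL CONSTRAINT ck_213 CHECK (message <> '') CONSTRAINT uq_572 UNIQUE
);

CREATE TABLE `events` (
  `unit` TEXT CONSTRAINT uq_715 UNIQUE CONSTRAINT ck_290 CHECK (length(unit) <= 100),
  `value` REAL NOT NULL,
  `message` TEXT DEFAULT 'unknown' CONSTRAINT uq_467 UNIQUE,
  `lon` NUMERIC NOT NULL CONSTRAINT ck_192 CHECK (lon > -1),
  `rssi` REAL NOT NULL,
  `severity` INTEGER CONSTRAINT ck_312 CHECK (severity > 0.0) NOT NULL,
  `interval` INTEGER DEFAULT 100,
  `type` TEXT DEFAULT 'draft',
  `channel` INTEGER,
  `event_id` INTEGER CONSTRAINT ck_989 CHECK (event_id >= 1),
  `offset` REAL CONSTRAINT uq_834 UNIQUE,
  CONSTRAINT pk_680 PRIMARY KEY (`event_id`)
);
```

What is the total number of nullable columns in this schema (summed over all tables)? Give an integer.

26

calibrations: 5 nullable (version, message, channel, threshold, serial — PK none and explicit NOT NULL columns excluded).
firmware: 5 nullable (serial, severity, timestamp, offset, channel — PK none and explicit NOT NULL columns excluded).
alerts: 4 nullable (threshold, interval, value, channel — PK (alert_id) and explicit NOT NULL columns excluded).
gateways: 6 nullable (unit, gain, version, lon, channel, interval — PK (gateway_id) and explicit NOT NULL columns excluded).
events: 6 nullable (unit, message, interval, type, channel, offset — PK (event_id) and explicit NOT NULL columns excluded).
Total: 5 + 5 + 4 + 6 + 6 = 26.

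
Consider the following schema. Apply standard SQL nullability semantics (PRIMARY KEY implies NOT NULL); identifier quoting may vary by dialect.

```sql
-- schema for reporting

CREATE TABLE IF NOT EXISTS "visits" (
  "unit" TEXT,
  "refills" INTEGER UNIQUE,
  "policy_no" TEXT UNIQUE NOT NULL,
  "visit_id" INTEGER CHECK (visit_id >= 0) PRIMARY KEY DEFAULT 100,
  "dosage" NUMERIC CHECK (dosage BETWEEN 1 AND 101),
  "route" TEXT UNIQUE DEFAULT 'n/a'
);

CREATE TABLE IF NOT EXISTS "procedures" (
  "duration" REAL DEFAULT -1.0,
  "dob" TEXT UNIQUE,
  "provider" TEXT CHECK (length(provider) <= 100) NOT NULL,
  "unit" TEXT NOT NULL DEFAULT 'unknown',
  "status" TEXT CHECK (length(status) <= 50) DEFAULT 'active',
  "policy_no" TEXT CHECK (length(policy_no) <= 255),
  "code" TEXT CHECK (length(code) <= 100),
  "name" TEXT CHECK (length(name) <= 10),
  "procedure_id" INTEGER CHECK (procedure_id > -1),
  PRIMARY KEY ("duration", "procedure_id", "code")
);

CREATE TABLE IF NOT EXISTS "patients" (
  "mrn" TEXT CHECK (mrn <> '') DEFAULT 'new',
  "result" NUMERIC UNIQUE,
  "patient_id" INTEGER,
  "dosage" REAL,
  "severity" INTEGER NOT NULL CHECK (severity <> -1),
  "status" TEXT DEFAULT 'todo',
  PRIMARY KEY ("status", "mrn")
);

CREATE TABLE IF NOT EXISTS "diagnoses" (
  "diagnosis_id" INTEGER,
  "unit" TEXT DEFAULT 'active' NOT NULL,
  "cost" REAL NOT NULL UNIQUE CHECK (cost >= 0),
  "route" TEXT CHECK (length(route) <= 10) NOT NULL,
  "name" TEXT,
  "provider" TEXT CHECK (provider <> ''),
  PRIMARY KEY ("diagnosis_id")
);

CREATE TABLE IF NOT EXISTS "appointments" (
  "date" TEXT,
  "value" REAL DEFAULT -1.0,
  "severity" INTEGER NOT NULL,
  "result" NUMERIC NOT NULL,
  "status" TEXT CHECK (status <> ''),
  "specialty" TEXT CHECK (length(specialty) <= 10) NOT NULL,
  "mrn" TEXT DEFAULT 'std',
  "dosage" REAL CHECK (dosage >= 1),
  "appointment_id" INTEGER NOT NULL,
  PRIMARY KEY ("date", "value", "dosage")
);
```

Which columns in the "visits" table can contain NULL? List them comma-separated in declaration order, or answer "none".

- unit: no NOT NULL constraint applies → nullable.
- refills: UNIQUE does not imply NOT NULL → nullable.
- policy_no: declared NOT NULL → not nullable.
- visit_id: part of the PRIMARY KEY, which implies NOT NULL → not nullable.
- dosage: CHECK does not forbid NULL (a CHECK constraint passes when its expression is NULL) → nullable.
- route: UNIQUE does not imply NOT NULL → nullable.

unit, refills, dosage, route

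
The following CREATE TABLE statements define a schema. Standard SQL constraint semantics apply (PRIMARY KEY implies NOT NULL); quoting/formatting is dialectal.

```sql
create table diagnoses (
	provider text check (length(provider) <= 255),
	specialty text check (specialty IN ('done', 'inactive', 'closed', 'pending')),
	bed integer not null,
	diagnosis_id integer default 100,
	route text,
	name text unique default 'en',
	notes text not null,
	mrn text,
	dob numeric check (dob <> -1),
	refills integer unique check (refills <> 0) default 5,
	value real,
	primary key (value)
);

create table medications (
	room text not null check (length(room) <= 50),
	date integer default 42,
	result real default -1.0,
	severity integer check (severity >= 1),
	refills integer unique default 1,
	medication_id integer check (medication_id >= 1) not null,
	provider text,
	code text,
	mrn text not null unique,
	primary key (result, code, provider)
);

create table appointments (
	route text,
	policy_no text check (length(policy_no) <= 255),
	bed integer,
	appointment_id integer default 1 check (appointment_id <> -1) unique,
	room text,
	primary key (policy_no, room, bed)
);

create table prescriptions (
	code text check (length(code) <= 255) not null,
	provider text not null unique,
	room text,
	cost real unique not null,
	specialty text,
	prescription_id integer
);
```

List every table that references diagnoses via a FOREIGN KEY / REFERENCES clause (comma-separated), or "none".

No REFERENCES clause anywhere in the schema names diagnoses.

none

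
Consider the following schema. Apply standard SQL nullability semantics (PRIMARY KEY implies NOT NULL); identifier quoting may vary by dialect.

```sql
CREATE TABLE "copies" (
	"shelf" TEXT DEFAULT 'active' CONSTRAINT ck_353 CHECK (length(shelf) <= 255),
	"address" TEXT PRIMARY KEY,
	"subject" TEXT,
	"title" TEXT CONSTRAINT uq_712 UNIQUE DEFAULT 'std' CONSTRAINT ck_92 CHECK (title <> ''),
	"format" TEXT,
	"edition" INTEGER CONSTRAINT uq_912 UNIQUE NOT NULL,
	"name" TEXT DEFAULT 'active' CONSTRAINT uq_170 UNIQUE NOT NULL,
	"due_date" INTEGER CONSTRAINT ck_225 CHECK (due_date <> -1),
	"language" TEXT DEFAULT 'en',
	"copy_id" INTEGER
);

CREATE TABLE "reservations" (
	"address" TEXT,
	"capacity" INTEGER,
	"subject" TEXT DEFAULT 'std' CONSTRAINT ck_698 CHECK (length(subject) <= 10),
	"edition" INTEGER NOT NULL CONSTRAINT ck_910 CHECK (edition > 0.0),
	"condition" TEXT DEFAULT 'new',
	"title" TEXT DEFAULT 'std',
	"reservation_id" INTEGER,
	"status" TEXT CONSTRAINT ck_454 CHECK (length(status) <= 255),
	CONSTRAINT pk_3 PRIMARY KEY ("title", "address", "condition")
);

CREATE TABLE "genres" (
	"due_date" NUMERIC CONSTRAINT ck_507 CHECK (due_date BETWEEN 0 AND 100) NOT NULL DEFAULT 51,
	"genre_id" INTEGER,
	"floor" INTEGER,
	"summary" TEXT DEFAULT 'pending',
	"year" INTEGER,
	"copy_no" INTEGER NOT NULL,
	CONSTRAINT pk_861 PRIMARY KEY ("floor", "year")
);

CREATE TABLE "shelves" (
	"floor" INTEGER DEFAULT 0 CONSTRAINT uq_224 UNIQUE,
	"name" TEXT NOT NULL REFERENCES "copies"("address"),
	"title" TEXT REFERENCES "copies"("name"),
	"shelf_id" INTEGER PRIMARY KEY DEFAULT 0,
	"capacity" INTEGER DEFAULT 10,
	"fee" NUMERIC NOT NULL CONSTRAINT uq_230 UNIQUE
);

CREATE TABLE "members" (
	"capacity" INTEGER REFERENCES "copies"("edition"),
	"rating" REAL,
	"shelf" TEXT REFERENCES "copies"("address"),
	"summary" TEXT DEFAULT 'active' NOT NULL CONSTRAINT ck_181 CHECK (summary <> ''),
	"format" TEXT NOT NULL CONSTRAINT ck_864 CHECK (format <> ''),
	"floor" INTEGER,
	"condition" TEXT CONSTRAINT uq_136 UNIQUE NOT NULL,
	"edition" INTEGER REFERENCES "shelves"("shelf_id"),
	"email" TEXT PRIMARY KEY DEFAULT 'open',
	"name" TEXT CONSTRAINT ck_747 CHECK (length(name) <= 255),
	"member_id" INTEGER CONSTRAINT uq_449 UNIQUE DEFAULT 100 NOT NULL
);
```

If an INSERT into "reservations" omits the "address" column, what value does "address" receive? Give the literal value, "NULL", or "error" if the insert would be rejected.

error

address has no DEFAULT clause.
Omitting it would insert NULL, but it is part of the PRIMARY KEY, so the INSERT fails.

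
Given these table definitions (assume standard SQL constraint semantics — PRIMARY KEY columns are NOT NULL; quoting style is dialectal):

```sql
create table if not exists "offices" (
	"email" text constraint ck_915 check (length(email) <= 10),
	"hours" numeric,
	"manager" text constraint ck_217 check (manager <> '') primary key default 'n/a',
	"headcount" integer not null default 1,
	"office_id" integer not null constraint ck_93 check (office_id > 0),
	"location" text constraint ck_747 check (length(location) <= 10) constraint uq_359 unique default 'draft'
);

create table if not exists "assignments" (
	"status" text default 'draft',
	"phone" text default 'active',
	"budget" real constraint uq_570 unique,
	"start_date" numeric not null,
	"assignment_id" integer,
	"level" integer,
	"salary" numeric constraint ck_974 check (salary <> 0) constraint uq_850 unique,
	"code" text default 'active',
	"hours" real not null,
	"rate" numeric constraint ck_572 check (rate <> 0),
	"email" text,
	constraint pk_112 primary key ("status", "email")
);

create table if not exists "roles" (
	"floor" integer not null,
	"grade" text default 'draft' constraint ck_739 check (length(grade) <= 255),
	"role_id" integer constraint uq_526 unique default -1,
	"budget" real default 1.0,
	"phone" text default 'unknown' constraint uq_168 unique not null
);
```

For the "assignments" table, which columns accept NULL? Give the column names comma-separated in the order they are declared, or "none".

phone, budget, assignment_id, level, salary, code, rate

- status: part of the PRIMARY KEY, which implies NOT NULL → not nullable.
- phone: DEFAULT only fills an omitted column; an explicit NULL is still allowed → nullable.
- budget: UNIQUE does not imply NOT NULL → nullable.
- start_date: declared NOT NULL → not nullable.
- assignment_id: no NOT NULL constraint applies → nullable.
- level: no NOT NULL constraint applies → nullable.
- salary: CHECK does not forbid NULL (a CHECK constraint passes when its expression is NULL) → nullable.
- code: DEFAULT only fills an omitted column; an explicit NULL is still allowed → nullable.
- hours: declared NOT NULL → not nullable.
- rate: CHECK does not forbid NULL (a CHECK constraint passes when its expression is NULL) → nullable.
- email: part of the PRIMARY KEY, which implies NOT NULL → not nullable.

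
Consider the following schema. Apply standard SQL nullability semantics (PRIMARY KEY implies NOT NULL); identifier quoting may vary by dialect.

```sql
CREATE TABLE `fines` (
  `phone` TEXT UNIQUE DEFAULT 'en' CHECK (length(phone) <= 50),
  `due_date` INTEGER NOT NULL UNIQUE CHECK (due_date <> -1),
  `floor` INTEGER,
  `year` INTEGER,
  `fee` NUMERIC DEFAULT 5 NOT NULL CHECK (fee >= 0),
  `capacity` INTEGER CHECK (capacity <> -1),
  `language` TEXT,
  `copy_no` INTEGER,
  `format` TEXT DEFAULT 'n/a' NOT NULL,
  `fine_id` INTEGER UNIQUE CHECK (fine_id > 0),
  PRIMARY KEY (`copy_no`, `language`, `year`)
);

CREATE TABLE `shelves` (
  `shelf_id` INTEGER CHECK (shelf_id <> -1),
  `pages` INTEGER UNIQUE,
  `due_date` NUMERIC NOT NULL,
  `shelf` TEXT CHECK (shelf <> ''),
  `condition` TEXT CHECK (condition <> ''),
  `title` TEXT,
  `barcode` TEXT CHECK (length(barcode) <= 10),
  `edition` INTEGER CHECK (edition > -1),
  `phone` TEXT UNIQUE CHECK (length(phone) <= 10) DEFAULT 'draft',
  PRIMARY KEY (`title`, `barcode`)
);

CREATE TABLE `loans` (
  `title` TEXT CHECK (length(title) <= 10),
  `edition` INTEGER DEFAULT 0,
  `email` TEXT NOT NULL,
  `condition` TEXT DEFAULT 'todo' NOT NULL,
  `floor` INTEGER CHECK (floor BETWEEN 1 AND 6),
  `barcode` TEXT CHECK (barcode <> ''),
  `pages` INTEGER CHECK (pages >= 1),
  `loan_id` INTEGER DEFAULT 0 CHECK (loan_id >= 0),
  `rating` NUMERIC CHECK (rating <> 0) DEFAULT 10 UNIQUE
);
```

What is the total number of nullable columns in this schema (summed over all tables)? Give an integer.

17

fines: 4 nullable (phone, floor, capacity, fine_id — PK (copy_no, language, year) and explicit NOT NULL columns excluded).
shelves: 6 nullable (shelf_id, pages, shelf, condition, edition, phone — PK (title, barcode) and explicit NOT NULL columns excluded).
loans: 7 nullable (title, edition, floor, barcode, pages, loan_id, rating — PK none and explicit NOT NULL columns excluded).
Total: 4 + 6 + 7 = 17.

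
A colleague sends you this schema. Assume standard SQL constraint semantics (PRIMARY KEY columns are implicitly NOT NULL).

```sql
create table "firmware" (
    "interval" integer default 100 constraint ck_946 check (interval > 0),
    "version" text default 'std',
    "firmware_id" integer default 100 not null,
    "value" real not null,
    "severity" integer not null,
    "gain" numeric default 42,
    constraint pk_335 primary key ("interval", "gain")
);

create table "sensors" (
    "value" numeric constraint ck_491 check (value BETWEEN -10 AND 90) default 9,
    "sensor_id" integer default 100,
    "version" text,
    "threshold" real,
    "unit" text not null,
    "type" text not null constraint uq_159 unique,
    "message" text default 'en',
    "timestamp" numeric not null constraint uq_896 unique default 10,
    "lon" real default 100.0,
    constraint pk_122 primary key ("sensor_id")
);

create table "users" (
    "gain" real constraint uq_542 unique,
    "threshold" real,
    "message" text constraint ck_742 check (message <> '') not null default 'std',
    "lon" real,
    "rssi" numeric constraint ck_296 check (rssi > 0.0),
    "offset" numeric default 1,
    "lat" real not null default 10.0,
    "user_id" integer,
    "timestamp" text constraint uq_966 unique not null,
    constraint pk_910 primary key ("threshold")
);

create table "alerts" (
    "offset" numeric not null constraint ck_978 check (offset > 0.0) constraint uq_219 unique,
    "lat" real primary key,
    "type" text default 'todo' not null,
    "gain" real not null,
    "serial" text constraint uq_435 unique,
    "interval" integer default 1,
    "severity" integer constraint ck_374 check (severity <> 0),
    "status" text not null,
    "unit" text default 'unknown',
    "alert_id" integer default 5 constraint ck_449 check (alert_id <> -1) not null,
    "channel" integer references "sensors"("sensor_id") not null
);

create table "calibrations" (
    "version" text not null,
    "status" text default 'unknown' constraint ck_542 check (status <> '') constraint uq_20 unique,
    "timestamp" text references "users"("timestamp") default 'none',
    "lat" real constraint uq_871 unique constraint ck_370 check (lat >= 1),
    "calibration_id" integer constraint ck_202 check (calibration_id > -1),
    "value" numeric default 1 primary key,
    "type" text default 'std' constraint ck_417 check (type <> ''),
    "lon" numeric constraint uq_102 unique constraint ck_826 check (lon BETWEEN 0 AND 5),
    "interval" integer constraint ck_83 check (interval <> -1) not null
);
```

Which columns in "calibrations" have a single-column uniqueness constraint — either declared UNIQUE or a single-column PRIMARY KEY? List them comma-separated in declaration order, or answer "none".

- version: no UNIQUE or single-column PK constraint.
- status: declared UNIQUE → unique.
- timestamp: no UNIQUE or single-column PK constraint.
- lat: declared UNIQUE → unique.
- calibration_id: no UNIQUE or single-column PK constraint.
- value: single-column PRIMARY KEY → unique.
- type: no UNIQUE or single-column PK constraint.
- lon: declared UNIQUE → unique.
- interval: no UNIQUE or single-column PK constraint.

status, lat, value, lon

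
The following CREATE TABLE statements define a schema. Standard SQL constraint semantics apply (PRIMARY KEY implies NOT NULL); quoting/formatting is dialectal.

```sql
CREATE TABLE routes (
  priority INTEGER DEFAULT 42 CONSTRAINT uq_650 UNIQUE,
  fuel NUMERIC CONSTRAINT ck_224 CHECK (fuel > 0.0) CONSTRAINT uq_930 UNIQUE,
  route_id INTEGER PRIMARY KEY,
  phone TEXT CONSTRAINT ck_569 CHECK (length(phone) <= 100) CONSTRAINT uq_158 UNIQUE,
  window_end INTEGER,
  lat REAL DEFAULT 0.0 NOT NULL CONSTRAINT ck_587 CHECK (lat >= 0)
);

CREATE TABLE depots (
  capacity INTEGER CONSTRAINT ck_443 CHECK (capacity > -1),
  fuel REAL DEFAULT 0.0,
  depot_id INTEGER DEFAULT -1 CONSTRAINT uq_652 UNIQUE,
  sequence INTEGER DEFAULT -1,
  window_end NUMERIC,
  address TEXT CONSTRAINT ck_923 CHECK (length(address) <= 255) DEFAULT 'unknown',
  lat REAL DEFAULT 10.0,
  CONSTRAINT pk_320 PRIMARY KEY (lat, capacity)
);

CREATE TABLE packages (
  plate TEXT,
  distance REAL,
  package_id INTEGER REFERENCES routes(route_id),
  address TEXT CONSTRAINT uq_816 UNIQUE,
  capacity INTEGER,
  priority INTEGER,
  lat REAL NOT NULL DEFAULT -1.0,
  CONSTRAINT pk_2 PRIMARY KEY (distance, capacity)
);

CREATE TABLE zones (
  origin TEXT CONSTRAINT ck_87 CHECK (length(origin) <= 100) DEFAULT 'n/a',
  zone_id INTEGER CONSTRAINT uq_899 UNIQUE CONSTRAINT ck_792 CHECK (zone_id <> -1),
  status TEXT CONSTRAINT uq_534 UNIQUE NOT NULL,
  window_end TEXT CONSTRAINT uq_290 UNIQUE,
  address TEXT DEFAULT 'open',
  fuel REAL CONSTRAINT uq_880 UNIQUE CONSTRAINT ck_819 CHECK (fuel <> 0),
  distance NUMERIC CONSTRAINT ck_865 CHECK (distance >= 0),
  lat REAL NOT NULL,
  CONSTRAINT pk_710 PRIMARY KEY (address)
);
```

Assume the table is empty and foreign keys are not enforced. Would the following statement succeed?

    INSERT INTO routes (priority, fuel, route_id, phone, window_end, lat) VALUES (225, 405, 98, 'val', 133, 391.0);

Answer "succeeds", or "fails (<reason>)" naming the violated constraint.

succeeds

NOT NULL columns: lat is supplied; route_id is supplied.
CHECK constraints: 405 satisfies (fuel > 0.0); 'val' satisfies (length(phone) <= 100); 391.0 satisfies (lat >= 0).
No constraint is violated.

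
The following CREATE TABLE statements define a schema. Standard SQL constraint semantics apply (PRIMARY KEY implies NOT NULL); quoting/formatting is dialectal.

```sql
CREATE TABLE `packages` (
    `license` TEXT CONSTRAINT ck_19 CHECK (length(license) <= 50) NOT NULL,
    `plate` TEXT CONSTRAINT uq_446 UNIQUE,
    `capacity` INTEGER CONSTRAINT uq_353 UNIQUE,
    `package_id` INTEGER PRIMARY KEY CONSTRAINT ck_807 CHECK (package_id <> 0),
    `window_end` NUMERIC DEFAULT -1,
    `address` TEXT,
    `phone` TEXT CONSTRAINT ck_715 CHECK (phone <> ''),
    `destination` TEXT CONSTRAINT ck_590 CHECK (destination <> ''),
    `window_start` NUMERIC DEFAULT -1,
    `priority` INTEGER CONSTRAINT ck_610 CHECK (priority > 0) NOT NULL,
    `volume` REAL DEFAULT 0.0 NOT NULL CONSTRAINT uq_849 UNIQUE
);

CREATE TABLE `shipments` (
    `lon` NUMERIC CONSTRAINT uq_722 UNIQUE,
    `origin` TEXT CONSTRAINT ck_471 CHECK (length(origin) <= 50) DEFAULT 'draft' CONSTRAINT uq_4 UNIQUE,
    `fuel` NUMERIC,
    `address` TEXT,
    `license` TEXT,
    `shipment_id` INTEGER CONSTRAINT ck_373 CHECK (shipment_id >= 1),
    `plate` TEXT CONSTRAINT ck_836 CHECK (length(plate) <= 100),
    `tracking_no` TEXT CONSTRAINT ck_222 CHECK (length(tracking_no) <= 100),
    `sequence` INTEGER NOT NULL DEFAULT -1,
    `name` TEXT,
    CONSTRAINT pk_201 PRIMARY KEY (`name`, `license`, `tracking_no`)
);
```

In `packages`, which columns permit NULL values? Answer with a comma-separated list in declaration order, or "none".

- license: declared NOT NULL → not nullable.
- plate: UNIQUE does not imply NOT NULL → nullable.
- capacity: UNIQUE does not imply NOT NULL → nullable.
- package_id: part of the PRIMARY KEY, which implies NOT NULL → not nullable.
- window_end: DEFAULT only fills an omitted column; an explicit NULL is still allowed → nullable.
- address: no NOT NULL constraint applies → nullable.
- phone: CHECK does not forbid NULL (a CHECK constraint passes when its expression is NULL) → nullable.
- destination: CHECK does not forbid NULL (a CHECK constraint passes when its expression is NULL) → nullable.
- window_start: DEFAULT only fills an omitted column; an explicit NULL is still allowed → nullable.
- priority: declared NOT NULL → not nullable.
- volume: declared NOT NULL → not nullable.

plate, capacity, window_end, address, phone, destination, window_start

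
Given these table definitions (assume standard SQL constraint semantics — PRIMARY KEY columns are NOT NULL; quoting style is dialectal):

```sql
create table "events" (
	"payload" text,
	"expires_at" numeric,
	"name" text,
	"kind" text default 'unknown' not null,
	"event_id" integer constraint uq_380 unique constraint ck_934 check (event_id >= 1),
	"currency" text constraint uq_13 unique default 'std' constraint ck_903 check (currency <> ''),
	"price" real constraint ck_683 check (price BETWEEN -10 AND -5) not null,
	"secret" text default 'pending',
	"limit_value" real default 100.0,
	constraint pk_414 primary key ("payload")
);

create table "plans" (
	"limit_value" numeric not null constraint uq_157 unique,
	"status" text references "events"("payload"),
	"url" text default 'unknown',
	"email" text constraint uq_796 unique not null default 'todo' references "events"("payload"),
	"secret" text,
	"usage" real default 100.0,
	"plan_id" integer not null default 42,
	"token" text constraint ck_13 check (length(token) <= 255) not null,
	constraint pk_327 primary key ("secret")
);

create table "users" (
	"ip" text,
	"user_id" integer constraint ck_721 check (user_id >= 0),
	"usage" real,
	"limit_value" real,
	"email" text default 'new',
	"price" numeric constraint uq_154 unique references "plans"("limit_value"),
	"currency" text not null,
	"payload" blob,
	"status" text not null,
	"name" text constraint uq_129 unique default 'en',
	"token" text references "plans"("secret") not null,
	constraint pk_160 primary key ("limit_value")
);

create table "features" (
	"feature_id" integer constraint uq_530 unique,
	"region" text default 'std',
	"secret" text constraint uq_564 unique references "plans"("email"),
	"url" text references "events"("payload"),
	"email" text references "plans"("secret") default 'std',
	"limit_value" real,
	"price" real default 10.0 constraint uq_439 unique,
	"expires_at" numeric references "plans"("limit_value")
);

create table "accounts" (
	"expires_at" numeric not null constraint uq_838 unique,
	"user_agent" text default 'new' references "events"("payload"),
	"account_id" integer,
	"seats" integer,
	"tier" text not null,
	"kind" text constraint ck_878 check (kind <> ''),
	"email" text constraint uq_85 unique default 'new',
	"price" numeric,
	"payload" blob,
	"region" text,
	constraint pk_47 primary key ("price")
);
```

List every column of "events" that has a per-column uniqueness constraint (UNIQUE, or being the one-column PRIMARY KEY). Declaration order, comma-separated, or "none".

- payload: single-column PRIMARY KEY → unique.
- expires_at: no UNIQUE or single-column PK constraint.
- name: no UNIQUE or single-column PK constraint.
- kind: no UNIQUE or single-column PK constraint.
- event_id: declared UNIQUE → unique.
- currency: declared UNIQUE → unique.
- price: no UNIQUE or single-column PK constraint.
- secret: no UNIQUE or single-column PK constraint.
- limit_value: no UNIQUE or single-column PK constraint.

payload, event_id, currency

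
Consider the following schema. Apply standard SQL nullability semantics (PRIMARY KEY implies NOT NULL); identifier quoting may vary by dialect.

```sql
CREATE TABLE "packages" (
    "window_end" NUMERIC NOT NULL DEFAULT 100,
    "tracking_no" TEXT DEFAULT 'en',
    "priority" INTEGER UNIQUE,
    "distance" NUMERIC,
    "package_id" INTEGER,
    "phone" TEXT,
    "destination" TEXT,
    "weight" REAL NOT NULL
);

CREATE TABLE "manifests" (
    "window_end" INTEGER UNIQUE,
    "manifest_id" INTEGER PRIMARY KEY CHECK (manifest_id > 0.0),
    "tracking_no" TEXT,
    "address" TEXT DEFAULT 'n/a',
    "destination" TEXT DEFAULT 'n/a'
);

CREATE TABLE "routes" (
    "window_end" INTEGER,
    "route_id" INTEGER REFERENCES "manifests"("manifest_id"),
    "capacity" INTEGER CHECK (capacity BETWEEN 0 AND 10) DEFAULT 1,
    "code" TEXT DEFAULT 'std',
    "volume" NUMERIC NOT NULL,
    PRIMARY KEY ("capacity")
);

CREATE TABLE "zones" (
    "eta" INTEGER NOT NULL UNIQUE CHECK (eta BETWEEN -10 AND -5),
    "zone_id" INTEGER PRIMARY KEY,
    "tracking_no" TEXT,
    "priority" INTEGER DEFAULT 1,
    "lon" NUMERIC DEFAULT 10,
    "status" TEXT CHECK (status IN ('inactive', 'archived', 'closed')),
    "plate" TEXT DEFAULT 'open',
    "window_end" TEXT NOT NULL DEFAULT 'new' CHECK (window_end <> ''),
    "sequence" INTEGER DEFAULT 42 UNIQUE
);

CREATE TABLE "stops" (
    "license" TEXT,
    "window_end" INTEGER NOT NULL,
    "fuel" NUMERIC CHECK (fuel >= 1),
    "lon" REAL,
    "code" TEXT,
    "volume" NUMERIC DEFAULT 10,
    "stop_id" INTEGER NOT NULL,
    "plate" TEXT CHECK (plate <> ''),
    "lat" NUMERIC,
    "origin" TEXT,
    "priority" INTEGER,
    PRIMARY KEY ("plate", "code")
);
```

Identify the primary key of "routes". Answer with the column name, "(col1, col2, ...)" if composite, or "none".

capacity is declared PRIMARY KEY as a table-level PRIMARY KEY clause.

capacity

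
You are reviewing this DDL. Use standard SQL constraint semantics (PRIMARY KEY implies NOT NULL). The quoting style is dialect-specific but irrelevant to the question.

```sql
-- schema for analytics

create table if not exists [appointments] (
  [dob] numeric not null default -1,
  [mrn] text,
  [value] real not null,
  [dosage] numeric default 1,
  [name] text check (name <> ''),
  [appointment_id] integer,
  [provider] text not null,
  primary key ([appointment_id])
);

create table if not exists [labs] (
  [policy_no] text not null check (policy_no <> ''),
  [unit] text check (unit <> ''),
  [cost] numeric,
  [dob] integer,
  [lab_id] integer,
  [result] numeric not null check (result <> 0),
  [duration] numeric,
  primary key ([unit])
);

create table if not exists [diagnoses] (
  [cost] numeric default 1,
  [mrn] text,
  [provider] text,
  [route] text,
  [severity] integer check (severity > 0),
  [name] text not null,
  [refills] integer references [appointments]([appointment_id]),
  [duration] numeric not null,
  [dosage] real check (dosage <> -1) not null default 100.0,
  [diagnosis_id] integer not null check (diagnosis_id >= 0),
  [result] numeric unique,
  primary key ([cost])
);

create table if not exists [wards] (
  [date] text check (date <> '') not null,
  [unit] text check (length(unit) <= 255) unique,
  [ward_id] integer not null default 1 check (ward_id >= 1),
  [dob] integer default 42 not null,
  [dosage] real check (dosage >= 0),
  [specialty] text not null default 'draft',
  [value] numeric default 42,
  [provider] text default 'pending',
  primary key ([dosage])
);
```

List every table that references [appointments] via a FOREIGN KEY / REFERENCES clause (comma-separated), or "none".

diagnoses

- diagnoses.refills references appointments(appointment_id).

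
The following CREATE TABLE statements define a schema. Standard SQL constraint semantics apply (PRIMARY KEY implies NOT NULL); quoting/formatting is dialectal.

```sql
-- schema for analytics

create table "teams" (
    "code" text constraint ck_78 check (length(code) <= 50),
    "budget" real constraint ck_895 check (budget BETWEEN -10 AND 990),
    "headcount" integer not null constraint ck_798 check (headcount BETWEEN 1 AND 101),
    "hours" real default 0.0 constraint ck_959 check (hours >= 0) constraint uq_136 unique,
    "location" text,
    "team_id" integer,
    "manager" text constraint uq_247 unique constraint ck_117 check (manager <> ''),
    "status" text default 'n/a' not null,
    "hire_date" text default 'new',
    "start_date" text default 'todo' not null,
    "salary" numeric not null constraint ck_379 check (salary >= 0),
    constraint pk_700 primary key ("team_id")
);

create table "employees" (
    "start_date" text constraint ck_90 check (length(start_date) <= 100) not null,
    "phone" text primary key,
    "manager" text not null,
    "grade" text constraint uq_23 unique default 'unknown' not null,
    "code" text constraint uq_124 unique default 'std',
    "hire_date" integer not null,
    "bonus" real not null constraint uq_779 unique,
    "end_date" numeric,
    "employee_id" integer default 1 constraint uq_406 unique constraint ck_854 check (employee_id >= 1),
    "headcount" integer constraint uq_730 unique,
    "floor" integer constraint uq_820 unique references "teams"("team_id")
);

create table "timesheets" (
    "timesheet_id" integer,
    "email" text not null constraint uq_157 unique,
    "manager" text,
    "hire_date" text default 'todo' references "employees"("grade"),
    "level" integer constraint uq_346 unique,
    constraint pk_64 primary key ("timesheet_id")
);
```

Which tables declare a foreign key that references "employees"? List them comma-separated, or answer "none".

timesheets

- timesheets.hire_date references employees(grade).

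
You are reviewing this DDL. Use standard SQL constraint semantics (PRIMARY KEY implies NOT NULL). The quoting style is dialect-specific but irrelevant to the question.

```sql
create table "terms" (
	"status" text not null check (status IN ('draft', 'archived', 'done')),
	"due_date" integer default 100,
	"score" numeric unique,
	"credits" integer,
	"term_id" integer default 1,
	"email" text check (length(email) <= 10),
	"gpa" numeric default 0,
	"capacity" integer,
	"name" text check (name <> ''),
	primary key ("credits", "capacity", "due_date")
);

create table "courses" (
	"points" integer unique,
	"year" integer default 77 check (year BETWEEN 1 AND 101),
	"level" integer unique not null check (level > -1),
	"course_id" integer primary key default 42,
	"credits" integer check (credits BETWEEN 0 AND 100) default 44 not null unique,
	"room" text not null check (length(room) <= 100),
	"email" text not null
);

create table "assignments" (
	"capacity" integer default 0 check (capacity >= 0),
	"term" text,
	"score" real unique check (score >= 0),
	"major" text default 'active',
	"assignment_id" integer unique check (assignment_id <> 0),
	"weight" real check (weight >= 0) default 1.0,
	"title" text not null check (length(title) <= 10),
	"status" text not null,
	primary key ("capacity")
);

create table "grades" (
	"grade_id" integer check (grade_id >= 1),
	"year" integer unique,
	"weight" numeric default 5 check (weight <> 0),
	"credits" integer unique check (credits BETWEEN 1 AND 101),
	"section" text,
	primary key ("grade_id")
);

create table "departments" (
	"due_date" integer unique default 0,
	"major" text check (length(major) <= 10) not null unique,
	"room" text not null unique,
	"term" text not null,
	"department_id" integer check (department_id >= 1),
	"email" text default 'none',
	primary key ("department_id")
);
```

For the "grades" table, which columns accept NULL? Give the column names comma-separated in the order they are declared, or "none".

- grade_id: part of the PRIMARY KEY, which implies NOT NULL → not nullable.
- year: UNIQUE does not imply NOT NULL → nullable.
- weight: CHECK does not forbid NULL (a CHECK constraint passes when its expression is NULL) → nullable.
- credits: CHECK does not forbid NULL (a CHECK constraint passes when its expression is NULL) → nullable.
- section: no NOT NULL constraint applies → nullable.

year, weight, credits, section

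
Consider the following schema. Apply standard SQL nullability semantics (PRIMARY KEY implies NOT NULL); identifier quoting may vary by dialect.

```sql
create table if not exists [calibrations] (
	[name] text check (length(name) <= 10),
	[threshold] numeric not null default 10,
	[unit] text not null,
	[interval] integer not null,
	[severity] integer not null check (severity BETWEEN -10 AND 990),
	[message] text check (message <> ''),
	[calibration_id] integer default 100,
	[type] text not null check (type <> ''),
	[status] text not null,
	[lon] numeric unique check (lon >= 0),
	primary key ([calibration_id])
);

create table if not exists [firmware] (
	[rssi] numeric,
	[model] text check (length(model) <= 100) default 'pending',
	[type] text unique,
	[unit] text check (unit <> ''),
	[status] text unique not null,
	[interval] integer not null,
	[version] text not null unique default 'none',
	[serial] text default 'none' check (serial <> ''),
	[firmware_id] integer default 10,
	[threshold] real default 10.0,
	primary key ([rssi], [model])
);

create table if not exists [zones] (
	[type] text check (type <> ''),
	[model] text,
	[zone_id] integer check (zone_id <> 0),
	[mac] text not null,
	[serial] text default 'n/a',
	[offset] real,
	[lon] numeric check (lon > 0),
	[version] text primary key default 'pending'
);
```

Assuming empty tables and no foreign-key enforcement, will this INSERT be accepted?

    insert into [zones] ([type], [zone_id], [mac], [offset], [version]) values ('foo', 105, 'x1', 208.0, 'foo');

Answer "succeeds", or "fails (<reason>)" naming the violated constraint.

NOT NULL columns: mac is supplied; version is supplied.
CHECK constraints: 'foo' satisfies (type <> ''); 105 satisfies (zone_id <> 0).
No constraint is violated.

succeeds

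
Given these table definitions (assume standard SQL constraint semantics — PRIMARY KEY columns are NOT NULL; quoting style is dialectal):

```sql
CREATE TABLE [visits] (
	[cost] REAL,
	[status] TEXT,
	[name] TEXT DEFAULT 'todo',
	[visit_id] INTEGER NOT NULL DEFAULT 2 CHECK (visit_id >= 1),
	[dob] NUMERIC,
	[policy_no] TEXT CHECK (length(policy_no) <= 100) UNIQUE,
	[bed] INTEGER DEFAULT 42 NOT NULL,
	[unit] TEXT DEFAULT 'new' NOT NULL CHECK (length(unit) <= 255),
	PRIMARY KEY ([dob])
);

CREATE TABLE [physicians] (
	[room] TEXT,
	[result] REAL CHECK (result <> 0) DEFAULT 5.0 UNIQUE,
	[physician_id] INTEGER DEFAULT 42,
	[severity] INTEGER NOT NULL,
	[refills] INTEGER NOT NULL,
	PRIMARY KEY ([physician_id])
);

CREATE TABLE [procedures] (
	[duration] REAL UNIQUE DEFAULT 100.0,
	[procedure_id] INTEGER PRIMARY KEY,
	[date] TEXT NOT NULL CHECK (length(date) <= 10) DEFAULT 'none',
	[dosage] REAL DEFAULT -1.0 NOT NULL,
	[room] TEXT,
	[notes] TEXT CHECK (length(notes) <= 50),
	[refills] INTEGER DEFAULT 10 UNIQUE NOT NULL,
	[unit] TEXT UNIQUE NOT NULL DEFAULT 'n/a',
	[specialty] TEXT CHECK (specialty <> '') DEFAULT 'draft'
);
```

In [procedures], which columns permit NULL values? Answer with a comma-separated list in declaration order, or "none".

- duration: UNIQUE does not imply NOT NULL → nullable.
- procedure_id: part of the PRIMARY KEY, which implies NOT NULL → not nullable.
- date: declared NOT NULL → not nullable.
- dosage: declared NOT NULL → not nullable.
- room: no NOT NULL constraint applies → nullable.
- notes: CHECK does not forbid NULL (a CHECK constraint passes when its expression is NULL) → nullable.
- refills: declared NOT NULL → not nullable.
- unit: declared NOT NULL → not nullable.
- specialty: CHECK does not forbid NULL (a CHECK constraint passes when its expression is NULL) → nullable.

duration, room, notes, specialty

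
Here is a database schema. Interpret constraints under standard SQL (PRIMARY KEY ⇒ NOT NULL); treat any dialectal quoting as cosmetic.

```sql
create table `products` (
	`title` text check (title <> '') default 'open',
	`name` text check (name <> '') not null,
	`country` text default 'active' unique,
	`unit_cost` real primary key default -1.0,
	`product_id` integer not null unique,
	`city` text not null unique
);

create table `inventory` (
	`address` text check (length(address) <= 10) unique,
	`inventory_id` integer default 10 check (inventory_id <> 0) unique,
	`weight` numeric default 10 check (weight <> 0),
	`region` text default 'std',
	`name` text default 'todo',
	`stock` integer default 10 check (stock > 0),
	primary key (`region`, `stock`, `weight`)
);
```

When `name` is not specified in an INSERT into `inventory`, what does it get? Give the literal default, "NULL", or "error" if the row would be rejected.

name has an explicit DEFAULT 'todo'.
When the column is omitted from an INSERT, that default is used.

'todo'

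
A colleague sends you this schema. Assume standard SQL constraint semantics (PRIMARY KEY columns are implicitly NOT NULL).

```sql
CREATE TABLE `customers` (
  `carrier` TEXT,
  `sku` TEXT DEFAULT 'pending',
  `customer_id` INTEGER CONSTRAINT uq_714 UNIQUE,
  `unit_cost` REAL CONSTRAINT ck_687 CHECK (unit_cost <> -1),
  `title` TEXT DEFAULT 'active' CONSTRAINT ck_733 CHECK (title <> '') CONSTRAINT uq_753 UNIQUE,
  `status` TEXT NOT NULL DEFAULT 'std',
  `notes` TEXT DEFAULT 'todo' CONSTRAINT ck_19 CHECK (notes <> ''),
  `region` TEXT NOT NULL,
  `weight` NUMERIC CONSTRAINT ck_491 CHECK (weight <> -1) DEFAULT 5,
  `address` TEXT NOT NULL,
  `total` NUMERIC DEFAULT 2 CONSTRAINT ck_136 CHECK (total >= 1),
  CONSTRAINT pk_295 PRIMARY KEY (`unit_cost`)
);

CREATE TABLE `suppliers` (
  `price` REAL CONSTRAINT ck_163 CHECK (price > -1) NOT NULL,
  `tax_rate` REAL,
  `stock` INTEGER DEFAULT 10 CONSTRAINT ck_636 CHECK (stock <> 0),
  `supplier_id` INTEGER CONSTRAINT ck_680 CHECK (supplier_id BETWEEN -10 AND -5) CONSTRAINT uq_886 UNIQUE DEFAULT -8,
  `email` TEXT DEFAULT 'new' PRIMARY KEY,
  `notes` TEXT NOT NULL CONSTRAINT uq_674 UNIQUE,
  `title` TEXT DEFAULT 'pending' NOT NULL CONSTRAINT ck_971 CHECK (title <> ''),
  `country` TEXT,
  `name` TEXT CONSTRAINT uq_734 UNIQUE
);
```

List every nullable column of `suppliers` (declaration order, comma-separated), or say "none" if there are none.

tax_rate, stock, supplier_id, country, name

- price: declared NOT NULL → not nullable.
- tax_rate: no NOT NULL constraint applies → nullable.
- stock: CHECK does not forbid NULL (a CHECK constraint passes when its expression is NULL) → nullable.
- supplier_id: CHECK does not forbid NULL (a CHECK constraint passes when its expression is NULL) → nullable.
- email: part of the PRIMARY KEY, which implies NOT NULL → not nullable.
- notes: declared NOT NULL → not nullable.
- title: declared NOT NULL → not nullable.
- country: no NOT NULL constraint applies → nullable.
- name: UNIQUE does not imply NOT NULL → nullable.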